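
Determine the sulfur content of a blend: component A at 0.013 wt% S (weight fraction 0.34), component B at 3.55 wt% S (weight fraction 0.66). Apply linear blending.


Linear sulfur blending: S_blend = x1*S1 + x2*S2
Contribution 1: 0.34 * 0.013 = 0.00442 wt%
Contribution 2: 0.66 * 3.55 = 2.343 wt%
S_blend = 0.00442 + 2.343 = 2.34742

2.34742 wt%


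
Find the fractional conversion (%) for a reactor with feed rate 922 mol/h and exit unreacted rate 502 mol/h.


X = (F_in - F_out) / F_in * 100
Moles reacted = 922 - 502 = 420
X = 420 / 922 * 100
= 0.4555 * 100
= 45.55 %

45.55 %


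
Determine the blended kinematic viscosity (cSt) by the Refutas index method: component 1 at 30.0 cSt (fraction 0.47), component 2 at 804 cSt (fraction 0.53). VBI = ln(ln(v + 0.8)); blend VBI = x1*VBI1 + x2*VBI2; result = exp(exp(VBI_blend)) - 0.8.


Refutas method: VBN_i = 14.534*ln(ln(visc_i + 0.8)) + 10.975, blended linearly by mass fraction; since VBN is linear in VBI_i = ln(ln(visc_i + 0.8)) and the fractions sum to 1, blend VBI directly: visc = exp(exp(VBI_blend)) - 0.8
VBI_1 = ln(ln(30.0 + 0.8)) = 1.23184
VBI_2 = ln(ln(804 + 0.8)) = 1.9007
VBI_blend = 0.47 * 1.23184 + 0.53 * 1.9007 = 1.58634
visc_blend = exp(exp(1.58634)) - 0.8 = 131.6

131.6 cSt


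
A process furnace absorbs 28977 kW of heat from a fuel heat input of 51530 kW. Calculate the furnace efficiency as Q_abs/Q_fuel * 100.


Furnace efficiency = Q_absorbed / Q_fuel * 100
= 28977 / 51530 * 100 = 56.23

56.23 %


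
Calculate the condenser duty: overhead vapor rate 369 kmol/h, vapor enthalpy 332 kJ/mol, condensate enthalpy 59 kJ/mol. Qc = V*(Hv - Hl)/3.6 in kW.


Qc = 369 * (332 - 59) / 3.6 = 369 * 273 / 3.6 = 27980

27980 kW


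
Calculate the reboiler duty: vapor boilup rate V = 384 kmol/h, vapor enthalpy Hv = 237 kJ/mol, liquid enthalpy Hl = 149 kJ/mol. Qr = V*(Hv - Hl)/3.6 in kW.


Qr = 384 * (237 - 149) / 3.6 = 384 * 88 / 3.6 = 9387

9387 kW


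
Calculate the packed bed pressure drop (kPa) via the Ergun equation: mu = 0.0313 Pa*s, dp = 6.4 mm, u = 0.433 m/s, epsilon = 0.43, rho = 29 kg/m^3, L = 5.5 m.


dp = 6.4 mm = 0.0064 m
Viscous term = 150*0.0313*0.433*(1-0.43)^2 / (0.0064^2*0.43^3) = 202819
Inertial term = 1.75*29*0.433^2*(1-0.43) / (0.0064*0.43^3) = 10658.6
dP/L = 202819 + 10658.6 = 213478 Pa/m
dP = 213478 * 5.5 / 1000 = 1174 kPa

1174 kPa


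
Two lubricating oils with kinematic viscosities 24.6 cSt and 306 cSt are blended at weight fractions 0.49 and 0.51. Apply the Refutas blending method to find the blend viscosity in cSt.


Refutas method: VBN_i = 14.534*ln(ln(visc_i + 0.8)) + 10.975, blended linearly by mass fraction; since VBN is linear in VBI_i = ln(ln(visc_i + 0.8)) and the fractions sum to 1, blend VBI directly: visc = exp(exp(VBI_blend)) - 0.8
VBI_1 = ln(ln(24.6 + 0.8)) = 1.17395
VBI_2 = ln(ln(306 + 0.8)) = 1.74505
VBI_blend = 0.49 * 1.17395 + 0.51 * 1.74505 = 1.46521
visc_blend = exp(exp(1.46521)) - 0.8 = 75.03

75.03 cSt


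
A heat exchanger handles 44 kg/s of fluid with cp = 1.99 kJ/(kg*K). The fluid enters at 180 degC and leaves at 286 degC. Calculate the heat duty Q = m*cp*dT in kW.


Q = m_dot * cp * delta_T
delta_T = 286 - 180 = 106 K
Q = 44 * 1.99 * 106
= 87.56 * 106
= 9281.36 kW

9281.36 kW


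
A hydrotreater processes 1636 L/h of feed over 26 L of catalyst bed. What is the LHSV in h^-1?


LHSV = volumetric feed rate / catalyst volume
= 1636 L/h / 26 L
= 62.92 h^-1

62.92 h^-1


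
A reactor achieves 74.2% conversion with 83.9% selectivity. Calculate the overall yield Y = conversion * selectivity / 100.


Overall yield = conversion (%) * selectivity (%) / 100
Conversion = 74.2%, Selectivity = 83.9%
Y = 74.2 * 83.9 / 100
= 62.2538 %

62.2538 %


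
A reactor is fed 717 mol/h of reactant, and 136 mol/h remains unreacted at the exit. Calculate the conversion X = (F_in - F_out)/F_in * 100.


X = (F_in - F_out) / F_in * 100
Moles reacted = 717 - 136 = 581
X = 581 / 717 * 100
= 0.8103 * 100
= 81.03 %

81.03 %


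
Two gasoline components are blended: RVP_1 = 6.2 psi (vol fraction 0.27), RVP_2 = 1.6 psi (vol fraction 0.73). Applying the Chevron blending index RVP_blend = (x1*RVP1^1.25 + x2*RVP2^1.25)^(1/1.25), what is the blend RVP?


Chevron index: RVP_blend = (sum xi*RVPi^1.25)^(1/1.25)
RVP^1.25 terms: 0.27 * 6.2^1.25 + 0.73 * 1.6^1.25 = 3.95515
RVP_blend = 3.95515^(1/1.25) = 3.004

3.004 psi


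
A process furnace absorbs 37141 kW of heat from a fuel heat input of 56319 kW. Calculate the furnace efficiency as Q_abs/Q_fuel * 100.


Furnace efficiency = Q_absorbed / Q_fuel * 100
= 37141 / 56319 * 100 = 65.95

65.95 %


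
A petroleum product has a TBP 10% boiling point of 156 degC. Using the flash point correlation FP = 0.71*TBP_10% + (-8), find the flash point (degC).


FP = 0.71 * 156 + (-8) = 102.76

102.76 degC


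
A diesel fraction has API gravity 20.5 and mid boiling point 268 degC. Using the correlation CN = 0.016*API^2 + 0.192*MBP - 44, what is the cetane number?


CN = 0.016 * 20.5^2 + 0.192 * 268 - 44
CN = 6.724 + 51.456 - 44 = 14.18

14.18


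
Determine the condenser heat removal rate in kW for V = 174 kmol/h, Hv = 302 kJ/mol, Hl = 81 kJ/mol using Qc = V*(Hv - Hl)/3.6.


Qc = 174 * (302 - 81) / 3.6 = 174 * 221 / 3.6 = 10680

10680 kW


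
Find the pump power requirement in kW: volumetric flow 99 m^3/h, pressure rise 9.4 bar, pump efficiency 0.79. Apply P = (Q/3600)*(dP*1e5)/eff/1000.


Q = 99 / 3600 = 0.0275 m^3/s
P = 0.0275 * (9.4 * 1e5) / 0.79 / 1000 = 32.72

32.72 kW


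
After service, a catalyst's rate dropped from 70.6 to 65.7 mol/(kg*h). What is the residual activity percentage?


Activity (%) = (rate_used / rate_fresh) * 100
rate_used = 65.7, rate_fresh = 70.6
= (65.7 / 70.6) * 100
= 0.9306 * 100 = 93.06

93.06 %


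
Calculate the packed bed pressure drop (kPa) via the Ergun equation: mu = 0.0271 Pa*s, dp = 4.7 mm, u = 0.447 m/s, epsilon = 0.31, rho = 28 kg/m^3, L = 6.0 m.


dp = 4.7 mm = 0.0047 m
Viscous term = 150*0.0271*0.447*(1-0.31)^2 / (0.0047^2*0.31^3) = 1314580
Inertial term = 1.75*28*0.447^2*(1-0.31) / (0.0047*0.31^3) = 48247.8
dP/L = 1314580 + 48247.8 = 1362830 Pa/m
dP = 1362830 * 6.0 / 1000 = 8177 kPa

8177 kPa


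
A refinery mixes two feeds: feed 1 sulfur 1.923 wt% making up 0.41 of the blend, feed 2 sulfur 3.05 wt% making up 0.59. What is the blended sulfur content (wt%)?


Linear sulfur blending: S_blend = x1*S1 + x2*S2
Contribution 1: 0.41 * 1.923 = 0.78843 wt%
Contribution 2: 0.59 * 3.05 = 1.7995 wt%
S_blend = 0.78843 + 1.7995 = 2.58793

2.58793 wt%


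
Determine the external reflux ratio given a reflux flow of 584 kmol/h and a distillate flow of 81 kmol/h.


Reflux ratio definition: R = L / D (liquid returned / distillate withdrawn)
L = 584 kmol/h, D = 81 kmol/h
R = 584 / 81 = 7.210

7.210


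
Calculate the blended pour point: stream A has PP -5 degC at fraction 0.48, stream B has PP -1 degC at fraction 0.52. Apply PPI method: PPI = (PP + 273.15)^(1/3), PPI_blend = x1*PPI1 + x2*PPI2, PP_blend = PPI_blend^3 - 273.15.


PPI_1 = (-5 + 273.15)^(1/3) = 6.448508
PPI_2 = (-1 + 273.15)^(1/3) = 6.480414
PPI_blend = 0.48 * 6.448508 + 0.52 * 6.480414 = 6.465099
PP_blend = 6.465099^3 - 273.15 = 270.225 - 273.15 = -2.92

-2.92 degC


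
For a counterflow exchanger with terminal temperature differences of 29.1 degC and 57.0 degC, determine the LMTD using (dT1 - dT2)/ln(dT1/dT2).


LMTD = (dT1 - dT2) / ln(dT1/dT2)
= (29.1 - 57.0) / ln(29.1 / 57.0) = -27.9 / -0.672313 = 41.50

41.50 degC


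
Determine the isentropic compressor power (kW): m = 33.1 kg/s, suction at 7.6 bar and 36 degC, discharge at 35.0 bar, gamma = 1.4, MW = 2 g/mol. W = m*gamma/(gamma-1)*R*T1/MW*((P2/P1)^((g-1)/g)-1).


Isentropic work: W = m*(gamma/(gamma-1))*(R*T1/MW)*((P2/P1)^((gamma-1)/gamma) - 1)
T1 = 36 + 273.15 = 309.15 K
Pressure ratio = 35.0 / 7.6 = 4.60526
Exponent = (1.4 - 1)/1.4 = 0.285714
(P2/P1)^exp - 1 = 4.60526^0.285714 - 1 = 0.547038
W = 33.1 * 1.4 / 0.4 * 8.314 * 309.15 / 2 * 0.547038 = 81440

81440 kW


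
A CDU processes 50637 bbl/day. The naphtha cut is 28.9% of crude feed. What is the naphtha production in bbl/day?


Crude throughput = 50637 bbl/day
Fraction yield = 28.9%
yield = throughput * fraction / 100
yield = 50637 * 28.9 / 100 = 14634.093

14634.093 bbl/day


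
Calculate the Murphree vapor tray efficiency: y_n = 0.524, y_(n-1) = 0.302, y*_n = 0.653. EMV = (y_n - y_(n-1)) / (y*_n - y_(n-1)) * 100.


Murphree vapor efficiency: EMV = (y_n - y_(n-1)) / (y*_n - y_(n-1)) * 100
EMV = (0.524 - 0.302) / (0.653 - 0.302) * 100 = 0.222 / 0.351 * 100 = 63.25

63.25 %


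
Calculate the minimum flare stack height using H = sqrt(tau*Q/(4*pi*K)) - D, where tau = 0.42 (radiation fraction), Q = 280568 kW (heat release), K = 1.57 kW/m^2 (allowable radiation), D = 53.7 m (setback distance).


tau*Q/(4*pi*K) = 0.42 * 280568 / (4 * pi * 1.57) = 5972.8
sqrt(5972.8) = 77.2839
H = 77.2839 - 53.7 = 23.58

23.58 m


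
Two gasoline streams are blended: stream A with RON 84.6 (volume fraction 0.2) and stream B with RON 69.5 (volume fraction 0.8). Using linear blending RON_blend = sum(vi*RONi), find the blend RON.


Linear blending: RON_blend = sum(vi * RONi)
Contribution 1: 0.2 * 84.6 = 16.92
Contribution 2: 0.8 * 69.5 = 55.6
RON_blend = 16.92 + 55.6 = 72.52

72.52


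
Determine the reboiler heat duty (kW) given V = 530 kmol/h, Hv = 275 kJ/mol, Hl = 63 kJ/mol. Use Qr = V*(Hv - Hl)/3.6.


Qr = 530 * (275 - 63) / 3.6 = 530 * 212 / 3.6 = 31210

31210 kW


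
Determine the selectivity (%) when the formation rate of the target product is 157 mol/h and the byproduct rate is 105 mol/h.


Selectivity = desired / (desired + undesired) * 100
Total products = 157 + 105 = 262 mol/h
S = 157 / 262 * 100
= 0.5992 * 100
= 59.92 %

59.92 %


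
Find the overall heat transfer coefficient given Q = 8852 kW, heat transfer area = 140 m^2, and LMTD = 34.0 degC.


From Q = U*A*LMTD, U = Q / (A * LMTD)
U = 8852 / (140 * 34.0) = 8852 / 4760 = 1.860

1.860 kW/(m^2*K)


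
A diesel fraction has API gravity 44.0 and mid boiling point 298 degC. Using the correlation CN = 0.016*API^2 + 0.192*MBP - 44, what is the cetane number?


CN = 0.016 * 44.0^2 + 0.192 * 298 - 44
CN = 30.976 + 57.216 - 44 = 44.192

44.192


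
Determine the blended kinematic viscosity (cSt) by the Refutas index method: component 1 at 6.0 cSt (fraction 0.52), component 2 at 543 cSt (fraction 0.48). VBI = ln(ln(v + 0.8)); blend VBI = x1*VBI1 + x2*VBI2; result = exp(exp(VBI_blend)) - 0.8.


Refutas method: VBN_i = 14.534*ln(ln(visc_i + 0.8)) + 10.975, blended linearly by mass fraction; since VBN is linear in VBI_i = ln(ln(visc_i + 0.8)) and the fractions sum to 1, blend VBI directly: visc = exp(exp(VBI_blend)) - 0.8
VBI_1 = ln(ln(6.0 + 0.8)) = 0.650721
VBI_2 = ln(ln(543 + 0.8)) = 1.84032
VBI_blend = 0.52 * 0.650721 + 0.48 * 1.84032 = 1.22173
visc_blend = exp(exp(1.22173)) - 0.8 = 28.96

28.96 cSt


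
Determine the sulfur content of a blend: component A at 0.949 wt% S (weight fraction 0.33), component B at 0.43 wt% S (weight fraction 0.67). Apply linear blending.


Linear sulfur blending: S_blend = x1*S1 + x2*S2
Contribution 1: 0.33 * 0.949 = 0.31317 wt%
Contribution 2: 0.67 * 0.43 = 0.2881 wt%
S_blend = 0.31317 + 0.2881 = 0.60127

0.60127 wt%


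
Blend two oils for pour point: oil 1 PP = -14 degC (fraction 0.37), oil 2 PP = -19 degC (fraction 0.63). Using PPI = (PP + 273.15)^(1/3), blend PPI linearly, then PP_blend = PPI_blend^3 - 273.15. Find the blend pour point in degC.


PPI_1 = (-14 + 273.15)^(1/3) = 6.375541
PPI_2 = (-19 + 273.15)^(1/3) = 6.334272
PPI_blend = 0.37 * 6.375541 + 0.63 * 6.334272 = 6.349542
PP_blend = 6.349542^3 - 273.15 = 255.9925 - 273.15 = -17.16

-17.16 degC


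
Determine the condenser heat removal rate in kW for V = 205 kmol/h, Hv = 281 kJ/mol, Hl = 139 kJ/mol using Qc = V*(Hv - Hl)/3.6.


Qc = 205 * (281 - 139) / 3.6 = 205 * 142 / 3.6 = 8086

8086 kW


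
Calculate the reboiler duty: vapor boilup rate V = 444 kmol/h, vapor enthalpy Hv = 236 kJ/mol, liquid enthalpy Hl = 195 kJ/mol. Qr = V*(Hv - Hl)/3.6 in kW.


Qr = 444 * (236 - 195) / 3.6 = 444 * 41 / 3.6 = 5057

5057 kW


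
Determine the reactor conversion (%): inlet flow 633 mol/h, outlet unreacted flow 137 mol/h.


X = (F_in - F_out) / F_in * 100
Moles reacted = 633 - 137 = 496
X = 496 / 633 * 100
= 0.7836 * 100
= 78.36 %

78.36 %


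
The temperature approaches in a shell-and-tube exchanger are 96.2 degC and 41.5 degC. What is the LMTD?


LMTD = (dT1 - dT2) / ln(dT1/dT2)
= (96.2 - 41.5) / ln(96.2 / 41.5) = 54.7 / 0.840736 = 65.06

65.06 degC


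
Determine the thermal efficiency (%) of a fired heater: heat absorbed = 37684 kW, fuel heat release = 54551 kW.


Furnace efficiency = Q_absorbed / Q_fuel * 100
= 37684 / 54551 * 100 = 69.08

69.08 %


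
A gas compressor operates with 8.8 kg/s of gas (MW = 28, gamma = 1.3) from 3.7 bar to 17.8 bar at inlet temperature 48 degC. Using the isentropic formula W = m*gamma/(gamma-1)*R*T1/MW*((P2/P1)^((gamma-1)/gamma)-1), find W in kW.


Isentropic work: W = m*(gamma/(gamma-1))*(R*T1/MW)*((P2/P1)^((gamma-1)/gamma) - 1)
T1 = 48 + 273.15 = 321.15 K
Pressure ratio = 17.8 / 3.7 = 4.81081
Exponent = (1.3 - 1)/1.3 = 0.230769
(P2/P1)^exp - 1 = 4.81081^0.230769 - 1 = 0.436927
W = 8.8 * 1.3 / 0.3 * 8.314 * 321.15 / 28 * 0.436927 = 1589

1589 kW


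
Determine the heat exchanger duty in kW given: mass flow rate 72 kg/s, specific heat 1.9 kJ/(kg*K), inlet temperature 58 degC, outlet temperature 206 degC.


Q = m_dot * cp * delta_T
delta_T = 206 - 58 = 148 K
Q = 72 * 1.9 * 148
= 136.8 * 148
= 20246.4 kW

20246.4 kW


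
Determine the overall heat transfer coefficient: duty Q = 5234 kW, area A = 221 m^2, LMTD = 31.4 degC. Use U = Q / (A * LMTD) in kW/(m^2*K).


From Q = U*A*LMTD, U = Q / (A * LMTD)
U = 5234 / (221 * 31.4) = 5234 / 6939.4 = 0.7542

0.7542 kW/(m^2*K)


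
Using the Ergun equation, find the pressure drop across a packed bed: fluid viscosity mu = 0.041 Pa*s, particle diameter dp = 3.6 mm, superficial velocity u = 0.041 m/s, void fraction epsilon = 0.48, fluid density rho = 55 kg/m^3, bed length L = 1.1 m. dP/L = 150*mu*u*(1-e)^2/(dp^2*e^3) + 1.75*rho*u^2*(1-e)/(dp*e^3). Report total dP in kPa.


dp = 3.6 mm = 0.0036 m
Viscous term = 150*0.041*0.041*(1-0.48)^2 / (0.0036^2*0.48^3) = 47570.4
Inertial term = 1.75*55*0.041^2*(1-0.48) / (0.0036*0.48^3) = 211.322
dP/L = 47570.4 + 211.322 = 47781.7 Pa/m
dP = 47781.7 * 1.1 / 1000 = 52.56 kPa

52.56 kPa


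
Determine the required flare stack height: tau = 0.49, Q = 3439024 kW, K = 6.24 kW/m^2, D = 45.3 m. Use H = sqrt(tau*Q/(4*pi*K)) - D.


tau*Q/(4*pi*K) = 0.49 * 3439024 / (4 * pi * 6.24) = 21490
sqrt(21490) = 146.595
H = 146.595 - 45.3 = 101.3

101.3 m


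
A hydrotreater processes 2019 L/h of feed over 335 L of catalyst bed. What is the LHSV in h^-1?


LHSV = volumetric feed rate / catalyst volume
= 2019 L/h / 335 L
= 6.027 h^-1

6.027 h^-1


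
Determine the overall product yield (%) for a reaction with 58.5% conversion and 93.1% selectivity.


Overall yield = conversion (%) * selectivity (%) / 100
Conversion = 58.5%, Selectivity = 93.1%
Y = 58.5 * 93.1 / 100
= 54.4635 %

54.4635 %


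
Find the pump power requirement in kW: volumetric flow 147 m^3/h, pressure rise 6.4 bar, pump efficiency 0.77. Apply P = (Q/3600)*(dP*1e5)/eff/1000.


Q = 147 / 3600 = 0.0408333 m^3/s
P = 0.0408333 * (6.4 * 1e5) / 0.77 / 1000 = 33.94

33.94 kW


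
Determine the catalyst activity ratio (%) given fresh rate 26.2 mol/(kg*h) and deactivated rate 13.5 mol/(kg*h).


Activity (%) = (rate_used / rate_fresh) * 100
rate_used = 13.5, rate_fresh = 26.2
= (13.5 / 26.2) * 100
= 0.5153 * 100 = 51.53

51.53 %


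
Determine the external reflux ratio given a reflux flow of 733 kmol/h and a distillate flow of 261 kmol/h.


Reflux ratio definition: R = L / D (liquid returned / distillate withdrawn)
L = 733 kmol/h, D = 261 kmol/h
R = 733 / 261 = 2.808

2.808


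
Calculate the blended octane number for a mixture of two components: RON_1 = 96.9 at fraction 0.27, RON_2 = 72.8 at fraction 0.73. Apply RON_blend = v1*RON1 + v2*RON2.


Linear blending: RON_blend = sum(vi * RONi)
Contribution 1: 0.27 * 96.9 = 26.163
Contribution 2: 0.73 * 72.8 = 53.144
RON_blend = 26.163 + 53.144 = 79.307

79.307


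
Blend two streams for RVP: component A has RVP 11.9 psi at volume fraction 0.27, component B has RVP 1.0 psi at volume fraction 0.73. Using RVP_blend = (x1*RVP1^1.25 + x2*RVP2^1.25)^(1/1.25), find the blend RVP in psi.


Chevron index: RVP_blend = (sum xi*RVPi^1.25)^(1/1.25)
RVP^1.25 terms: 0.27 * 11.9^1.25 + 0.73 * 1.0^1.25 = 6.69757
RVP_blend = 6.69757^(1/1.25) = 4.579

4.579 psi


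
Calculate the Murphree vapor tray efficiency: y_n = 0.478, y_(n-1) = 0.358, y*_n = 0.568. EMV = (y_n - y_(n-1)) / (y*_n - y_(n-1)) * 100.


Murphree vapor efficiency: EMV = (y_n - y_(n-1)) / (y*_n - y_(n-1)) * 100
EMV = (0.478 - 0.358) / (0.568 - 0.358) * 100 = 0.12 / 0.21 * 100 = 57.14

57.14 %


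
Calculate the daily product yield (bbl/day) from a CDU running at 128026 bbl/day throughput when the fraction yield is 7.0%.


Crude throughput = 128026 bbl/day
Fraction yield = 7.0%
yield = throughput * fraction / 100
yield = 128026 * 7.0 / 100 = 8961.82

8961.82 bbl/day


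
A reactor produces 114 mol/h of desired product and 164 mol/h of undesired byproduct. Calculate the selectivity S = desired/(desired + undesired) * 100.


Selectivity = desired / (desired + undesired) * 100
Total products = 114 + 164 = 278 mol/h
S = 114 / 278 * 100
= 0.4101 * 100
= 41.01 %

41.01 %


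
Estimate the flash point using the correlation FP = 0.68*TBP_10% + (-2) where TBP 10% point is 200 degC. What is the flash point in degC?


FP = 0.68 * 200 + (-2) = 134

134 degC


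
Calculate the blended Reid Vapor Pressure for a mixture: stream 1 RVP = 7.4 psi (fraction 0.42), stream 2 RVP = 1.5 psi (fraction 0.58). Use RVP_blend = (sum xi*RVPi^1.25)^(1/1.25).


Chevron index: RVP_blend = (sum xi*RVPi^1.25)^(1/1.25)
RVP^1.25 terms: 0.42 * 7.4^1.25 + 0.58 * 1.5^1.25 = 6.08894
RVP_blend = 6.08894^(1/1.25) = 4.243

4.243 psi


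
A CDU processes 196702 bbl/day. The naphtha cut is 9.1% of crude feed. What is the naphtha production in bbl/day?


Crude throughput = 196702 bbl/day
Fraction yield = 9.1%
yield = throughput * fraction / 100
yield = 196702 * 9.1 / 100 = 17899.882

17899.882 bbl/day


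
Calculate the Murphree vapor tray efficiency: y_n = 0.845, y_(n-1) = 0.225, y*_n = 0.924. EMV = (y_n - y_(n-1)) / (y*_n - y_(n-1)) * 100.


Murphree vapor efficiency: EMV = (y_n - y_(n-1)) / (y*_n - y_(n-1)) * 100
EMV = (0.845 - 0.225) / (0.924 - 0.225) * 100 = 0.62 / 0.699 * 100 = 88.70

88.70 %


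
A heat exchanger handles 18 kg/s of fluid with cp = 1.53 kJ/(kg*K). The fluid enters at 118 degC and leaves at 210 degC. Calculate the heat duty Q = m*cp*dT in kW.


Q = m_dot * cp * delta_T
delta_T = 210 - 118 = 92 K
Q = 18 * 1.53 * 92
= 27.54 * 92
= 2533.68 kW

2533.68 kW


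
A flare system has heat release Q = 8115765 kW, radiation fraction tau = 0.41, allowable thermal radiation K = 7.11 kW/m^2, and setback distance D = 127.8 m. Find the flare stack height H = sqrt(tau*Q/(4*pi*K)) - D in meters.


tau*Q/(4*pi*K) = 0.41 * 8115765 / (4 * pi * 7.11) = 37242.1
sqrt(37242.1) = 192.982
H = 192.982 - 127.8 = 65.18

65.18 m


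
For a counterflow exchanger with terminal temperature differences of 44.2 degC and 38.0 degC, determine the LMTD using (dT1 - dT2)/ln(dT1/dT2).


LMTD = (dT1 - dT2) / ln(dT1/dT2)
= (44.2 - 38.0) / ln(44.2 / 38.0) = 6.2 / 0.151139 = 41.02

41.02 degC


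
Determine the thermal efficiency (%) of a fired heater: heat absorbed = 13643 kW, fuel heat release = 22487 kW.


Furnace efficiency = Q_absorbed / Q_fuel * 100
= 13643 / 22487 * 100 = 60.67

60.67 %


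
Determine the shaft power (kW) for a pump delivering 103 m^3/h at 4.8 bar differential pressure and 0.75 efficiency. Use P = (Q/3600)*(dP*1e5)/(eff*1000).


Q = 103 / 3600 = 0.0286111 m^3/s
P = 0.0286111 * (4.8 * 1e5) / 0.75 / 1000 = 18.31

18.31 kW


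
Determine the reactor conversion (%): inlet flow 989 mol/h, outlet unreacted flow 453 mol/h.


X = (F_in - F_out) / F_in * 100
Moles reacted = 989 - 453 = 536
X = 536 / 989 * 100
= 0.5420 * 100
= 54.20 %

54.20 %


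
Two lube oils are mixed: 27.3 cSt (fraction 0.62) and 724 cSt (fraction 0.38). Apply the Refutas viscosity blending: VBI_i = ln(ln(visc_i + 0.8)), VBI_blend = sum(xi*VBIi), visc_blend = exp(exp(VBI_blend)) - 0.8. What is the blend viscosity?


Refutas method: VBN_i = 14.534*ln(ln(visc_i + 0.8)) + 10.975, blended linearly by mass fraction; since VBN is linear in VBI_i = ln(ln(visc_i + 0.8)) and the fractions sum to 1, blend VBI directly: visc = exp(exp(VBI_blend)) - 0.8
VBI_1 = ln(ln(27.3 + 0.8)) = 1.2047
VBI_2 = ln(ln(724 + 0.8)) = 1.88493
VBI_blend = 0.62 * 1.2047 + 0.38 * 1.88493 = 1.46319
visc_blend = exp(exp(1.46319)) - 0.8 = 74.37

74.37 cSt


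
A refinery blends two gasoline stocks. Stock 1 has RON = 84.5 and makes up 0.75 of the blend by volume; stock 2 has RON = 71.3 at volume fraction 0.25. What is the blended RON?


Linear blending: RON_blend = sum(vi * RONi)
Contribution 1: 0.75 * 84.5 = 63.375
Contribution 2: 0.25 * 71.3 = 17.825
RON_blend = 63.375 + 17.825 = 81.2

81.2


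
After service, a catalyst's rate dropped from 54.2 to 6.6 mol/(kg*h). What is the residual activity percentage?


Activity (%) = (rate_used / rate_fresh) * 100
rate_used = 6.6, rate_fresh = 54.2
= (6.6 / 54.2) * 100
= 0.1218 * 100 = 12.18

12.18 %


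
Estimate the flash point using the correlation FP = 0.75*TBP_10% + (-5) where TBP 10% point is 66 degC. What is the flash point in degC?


FP = 0.75 * 66 + (-5) = 44.5

44.5 degC


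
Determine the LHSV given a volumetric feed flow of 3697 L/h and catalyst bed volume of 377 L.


LHSV = volumetric feed rate / catalyst volume
= 3697 L/h / 377 L
= 9.806 h^-1

9.806 h^-1


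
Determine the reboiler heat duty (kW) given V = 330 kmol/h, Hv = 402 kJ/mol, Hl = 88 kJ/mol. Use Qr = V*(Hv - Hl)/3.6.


Qr = 330 * (402 - 88) / 3.6 = 330 * 314 / 3.6 = 28780

28780 kW


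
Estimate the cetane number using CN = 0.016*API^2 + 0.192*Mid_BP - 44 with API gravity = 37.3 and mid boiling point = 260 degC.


CN = 0.016 * 37.3^2 + 0.192 * 260 - 44
CN = 22.26064 + 49.92 - 44 = 28.18064

28.18064


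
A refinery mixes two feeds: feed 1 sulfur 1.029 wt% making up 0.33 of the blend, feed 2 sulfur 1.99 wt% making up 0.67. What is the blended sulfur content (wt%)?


Linear sulfur blending: S_blend = x1*S1 + x2*S2
Contribution 1: 0.33 * 1.029 = 0.33957 wt%
Contribution 2: 0.67 * 1.99 = 1.3333 wt%
S_blend = 0.33957 + 1.3333 = 1.67287

1.67287 wt%


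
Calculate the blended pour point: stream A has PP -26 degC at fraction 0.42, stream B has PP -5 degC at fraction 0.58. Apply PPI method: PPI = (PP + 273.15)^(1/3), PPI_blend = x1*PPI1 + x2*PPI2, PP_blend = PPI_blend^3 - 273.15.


PPI_1 = (-26 + 273.15)^(1/3) = 6.275575
PPI_2 = (-5 + 273.15)^(1/3) = 6.448508
PPI_blend = 0.42 * 6.275575 + 0.58 * 6.448508 = 6.375876
PP_blend = 6.375876^3 - 273.15 = 259.1908 - 273.15 = -13.96

-13.96 degC


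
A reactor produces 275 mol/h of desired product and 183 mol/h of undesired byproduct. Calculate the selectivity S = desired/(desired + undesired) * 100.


Selectivity = desired / (desired + undesired) * 100
Total products = 275 + 183 = 458 mol/h
S = 275 / 458 * 100
= 0.6004 * 100
= 60.04 %

60.04 %


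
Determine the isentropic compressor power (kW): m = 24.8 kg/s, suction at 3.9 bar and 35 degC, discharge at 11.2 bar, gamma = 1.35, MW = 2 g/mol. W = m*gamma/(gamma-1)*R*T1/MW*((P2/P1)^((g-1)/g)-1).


Isentropic work: W = m*(gamma/(gamma-1))*(R*T1/MW)*((P2/P1)^((gamma-1)/gamma) - 1)
T1 = 35 + 273.15 = 308.15 K
Pressure ratio = 11.2 / 3.9 = 2.87179
Exponent = (1.35 - 1)/1.35 = 0.259259
(P2/P1)^exp - 1 = 2.87179^0.259259 - 1 = 0.314559
W = 24.8 * 1.35 / 0.35 * 8.314 * 308.15 / 2 * 0.314559 = 38540

38540 kW


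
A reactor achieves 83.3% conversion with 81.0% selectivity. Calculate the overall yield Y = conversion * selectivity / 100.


Overall yield = conversion (%) * selectivity (%) / 100
Conversion = 83.3%, Selectivity = 81.0%
Y = 83.3 * 81.0 / 100
= 67.473 %

67.473 %


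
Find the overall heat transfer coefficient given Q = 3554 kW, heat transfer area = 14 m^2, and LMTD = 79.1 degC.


From Q = U*A*LMTD, U = Q / (A * LMTD)
U = 3554 / (14 * 79.1) = 3554 / 1107.4 = 3.209

3.209 kW/(m^2*K)


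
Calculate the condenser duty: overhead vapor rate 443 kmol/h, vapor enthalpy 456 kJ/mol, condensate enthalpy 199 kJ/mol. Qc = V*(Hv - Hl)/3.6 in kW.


Qc = 443 * (456 - 199) / 3.6 = 443 * 257 / 3.6 = 31630

31630 kW


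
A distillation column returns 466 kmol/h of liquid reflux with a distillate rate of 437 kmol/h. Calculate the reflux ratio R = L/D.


Reflux ratio definition: R = L / D (liquid returned / distillate withdrawn)
L = 466 kmol/h, D = 437 kmol/h
R = 466 / 437 = 1.066

1.066


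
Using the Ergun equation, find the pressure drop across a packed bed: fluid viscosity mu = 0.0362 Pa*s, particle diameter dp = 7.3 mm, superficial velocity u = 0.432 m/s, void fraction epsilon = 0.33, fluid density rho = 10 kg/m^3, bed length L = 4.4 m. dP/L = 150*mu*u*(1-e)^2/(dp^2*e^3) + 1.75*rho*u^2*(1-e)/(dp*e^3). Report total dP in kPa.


dp = 7.3 mm = 0.0073 m
Viscous term = 150*0.0362*0.432*(1-0.33)^2 / (0.0073^2*0.33^3) = 549852
Inertial term = 1.75*10*0.432^2*(1-0.33) / (0.0073*0.33^3) = 8340.95
dP/L = 549852 + 8340.95 = 558193 Pa/m
dP = 558193 * 4.4 / 1000 = 2456 kPa

2456 kPa


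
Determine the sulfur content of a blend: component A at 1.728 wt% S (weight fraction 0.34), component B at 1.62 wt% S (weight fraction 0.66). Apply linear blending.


Linear sulfur blending: S_blend = x1*S1 + x2*S2
Contribution 1: 0.34 * 1.728 = 0.58752 wt%
Contribution 2: 0.66 * 1.62 = 1.0692 wt%
S_blend = 0.58752 + 1.0692 = 1.65672

1.65672 wt%


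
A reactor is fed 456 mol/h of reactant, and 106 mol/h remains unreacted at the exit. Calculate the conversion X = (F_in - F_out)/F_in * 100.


X = (F_in - F_out) / F_in * 100
Moles reacted = 456 - 106 = 350
X = 350 / 456 * 100
= 0.7675 * 100
= 76.75 %

76.75 %


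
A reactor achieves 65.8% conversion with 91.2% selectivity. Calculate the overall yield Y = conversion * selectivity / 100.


Overall yield = conversion (%) * selectivity (%) / 100
Conversion = 65.8%, Selectivity = 91.2%
Y = 65.8 * 91.2 / 100
= 60.0096 %

60.0096 %


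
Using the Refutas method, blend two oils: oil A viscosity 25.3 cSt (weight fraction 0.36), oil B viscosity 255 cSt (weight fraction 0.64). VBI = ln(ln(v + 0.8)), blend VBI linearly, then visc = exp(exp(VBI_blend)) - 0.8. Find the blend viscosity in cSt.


Refutas method: VBN_i = 14.534*ln(ln(visc_i + 0.8)) + 10.975, blended linearly by mass fraction; since VBN is linear in VBI_i = ln(ln(visc_i + 0.8)) and the fractions sum to 1, blend VBI directly: visc = exp(exp(VBI_blend)) - 0.8
VBI_1 = ln(ln(25.3 + 0.8)) = 1.18232
VBI_2 = ln(ln(255 + 0.8)) = 1.71279
VBI_blend = 0.36 * 1.18232 + 0.64 * 1.71279 = 1.52182
visc_blend = exp(exp(1.52182)) - 0.8 = 96.77

96.77 cSt


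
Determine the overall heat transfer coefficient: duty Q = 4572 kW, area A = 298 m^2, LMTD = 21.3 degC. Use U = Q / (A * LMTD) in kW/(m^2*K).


From Q = U*A*LMTD, U = Q / (A * LMTD)
U = 4572 / (298 * 21.3) = 4572 / 6347.4 = 0.7203

0.7203 kW/(m^2*K)


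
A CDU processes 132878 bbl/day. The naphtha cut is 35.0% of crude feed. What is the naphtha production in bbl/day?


Crude throughput = 132878 bbl/day
Fraction yield = 35.0%
yield = throughput * fraction / 100
yield = 132878 * 35.0 / 100 = 46507.3

46507.3 bbl/day


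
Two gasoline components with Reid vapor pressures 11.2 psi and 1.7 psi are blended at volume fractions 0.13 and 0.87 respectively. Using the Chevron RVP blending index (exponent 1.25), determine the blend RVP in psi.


Chevron index: RVP_blend = (sum xi*RVPi^1.25)^(1/1.25)
RVP^1.25 terms: 0.13 * 11.2^1.25 + 0.87 * 1.7^1.25 = 4.35239
RVP_blend = 4.35239^(1/1.25) = 3.243

3.243 psi


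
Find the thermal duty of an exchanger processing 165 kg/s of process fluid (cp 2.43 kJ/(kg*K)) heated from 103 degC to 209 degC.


Q = m_dot * cp * delta_T
delta_T = 209 - 103 = 106 K
Q = 165 * 2.43 * 106
= 400.95 * 106
= 42500.7 kW

42500.7 kW


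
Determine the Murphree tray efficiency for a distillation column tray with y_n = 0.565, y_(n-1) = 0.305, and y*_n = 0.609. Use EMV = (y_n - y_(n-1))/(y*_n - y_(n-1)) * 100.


Murphree vapor efficiency: EMV = (y_n - y_(n-1)) / (y*_n - y_(n-1)) * 100
EMV = (0.565 - 0.305) / (0.609 - 0.305) * 100 = 0.26 / 0.304 * 100 = 85.53

85.53 %


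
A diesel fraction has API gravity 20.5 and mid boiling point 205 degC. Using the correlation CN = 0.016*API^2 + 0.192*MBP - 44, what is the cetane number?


CN = 0.016 * 20.5^2 + 0.192 * 205 - 44
CN = 6.724 + 39.36 - 44 = 2.084

2.084


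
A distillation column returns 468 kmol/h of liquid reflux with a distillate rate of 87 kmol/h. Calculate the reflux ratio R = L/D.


Reflux ratio definition: R = L / D (liquid returned / distillate withdrawn)
L = 468 kmol/h, D = 87 kmol/h
R = 468 / 87 = 5.379

5.379


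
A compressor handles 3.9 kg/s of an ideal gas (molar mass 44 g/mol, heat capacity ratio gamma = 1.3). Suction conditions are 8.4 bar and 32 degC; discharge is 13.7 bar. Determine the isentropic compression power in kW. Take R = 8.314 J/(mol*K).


Isentropic work: W = m*(gamma/(gamma-1))*(R*T1/MW)*((P2/P1)^((gamma-1)/gamma) - 1)
T1 = 32 + 273.15 = 305.15 K
Pressure ratio = 13.7 / 8.4 = 1.63095
Exponent = (1.3 - 1)/1.3 = 0.230769
(P2/P1)^exp - 1 = 1.63095^0.230769 - 1 = 0.119502
W = 3.9 * 1.3 / 0.3 * 8.314 * 305.15 / 44 * 0.119502 = 116.4

116.4 kW


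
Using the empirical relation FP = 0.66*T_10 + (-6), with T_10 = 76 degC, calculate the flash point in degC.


FP = 0.66 * 76 + (-6) = 44.16

44.16 degC


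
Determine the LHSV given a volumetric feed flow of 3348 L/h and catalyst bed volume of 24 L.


LHSV = volumetric feed rate / catalyst volume
= 3348 L/h / 24 L
= 139.5 h^-1

139.5 h^-1


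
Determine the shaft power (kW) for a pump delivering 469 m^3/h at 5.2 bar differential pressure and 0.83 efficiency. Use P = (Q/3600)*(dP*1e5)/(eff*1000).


Q = 469 / 3600 = 0.130278 m^3/s
P = 0.130278 * (5.2 * 1e5) / 0.83 / 1000 = 81.62

81.62 kW


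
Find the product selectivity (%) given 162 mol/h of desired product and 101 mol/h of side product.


Selectivity = desired / (desired + undesired) * 100
Total products = 162 + 101 = 263 mol/h
S = 162 / 263 * 100
= 0.6160 * 100
= 61.60 %

61.60 %


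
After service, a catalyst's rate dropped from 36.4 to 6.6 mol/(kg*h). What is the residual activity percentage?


Activity (%) = (rate_used / rate_fresh) * 100
rate_used = 6.6, rate_fresh = 36.4
= (6.6 / 36.4) * 100
= 0.1813 * 100 = 18.13

18.13 %


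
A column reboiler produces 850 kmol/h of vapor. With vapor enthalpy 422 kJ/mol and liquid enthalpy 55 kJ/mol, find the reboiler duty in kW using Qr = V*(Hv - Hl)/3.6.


Qr = 850 * (422 - 55) / 3.6 = 850 * 367 / 3.6 = 86650

86650 kW


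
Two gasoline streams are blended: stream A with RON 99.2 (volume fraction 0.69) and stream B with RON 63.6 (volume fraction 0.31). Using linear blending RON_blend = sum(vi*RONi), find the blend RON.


Linear blending: RON_blend = sum(vi * RONi)
Contribution 1: 0.69 * 99.2 = 68.448
Contribution 2: 0.31 * 63.6 = 19.716
RON_blend = 68.448 + 19.716 = 88.164

88.164


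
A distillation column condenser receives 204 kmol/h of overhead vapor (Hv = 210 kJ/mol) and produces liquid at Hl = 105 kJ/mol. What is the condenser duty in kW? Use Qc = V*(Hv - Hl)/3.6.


Qc = 204 * (210 - 105) / 3.6 = 204 * 105 / 3.6 = 5950

5950 kW


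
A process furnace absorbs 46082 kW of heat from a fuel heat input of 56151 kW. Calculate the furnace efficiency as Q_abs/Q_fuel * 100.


Furnace efficiency = Q_absorbed / Q_fuel * 100
= 46082 / 56151 * 100 = 82.07

82.07 %


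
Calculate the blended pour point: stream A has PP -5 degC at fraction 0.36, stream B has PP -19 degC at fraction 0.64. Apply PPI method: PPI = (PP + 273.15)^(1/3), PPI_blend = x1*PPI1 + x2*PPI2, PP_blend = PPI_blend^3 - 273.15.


PPI_1 = (-5 + 273.15)^(1/3) = 6.448508
PPI_2 = (-19 + 273.15)^(1/3) = 6.334272
PPI_blend = 0.36 * 6.448508 + 0.64 * 6.334272 = 6.375397
PP_blend = 6.375397^3 - 273.15 = 259.1324 - 273.15 = -14.02

-14.02 degC


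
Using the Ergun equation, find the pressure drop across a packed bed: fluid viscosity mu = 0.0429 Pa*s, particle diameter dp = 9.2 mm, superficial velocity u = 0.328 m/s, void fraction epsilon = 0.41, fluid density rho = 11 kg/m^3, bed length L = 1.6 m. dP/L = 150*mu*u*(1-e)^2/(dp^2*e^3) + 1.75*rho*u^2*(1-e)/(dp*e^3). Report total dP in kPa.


dp = 9.2 mm = 0.0092 m
Viscous term = 150*0.0429*0.328*(1-0.41)^2 / (0.0092^2*0.41^3) = 125950
Inertial term = 1.75*11*0.328^2*(1-0.41) / (0.0092*0.41^3) = 1927.04
dP/L = 125950 + 1927.04 = 127877 Pa/m
dP = 127877 * 1.6 / 1000 = 204.6 kPa

204.6 kPa


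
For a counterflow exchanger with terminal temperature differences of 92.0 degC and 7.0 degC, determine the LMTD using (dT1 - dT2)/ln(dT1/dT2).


LMTD = (dT1 - dT2) / ln(dT1/dT2)
= (92.0 - 7.0) / ln(92.0 / 7.0) = 85 / 2.57588 = 33.00

33.00 degC


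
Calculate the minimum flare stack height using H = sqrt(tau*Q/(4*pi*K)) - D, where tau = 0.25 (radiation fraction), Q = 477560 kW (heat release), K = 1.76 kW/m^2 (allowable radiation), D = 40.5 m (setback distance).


tau*Q/(4*pi*K) = 0.25 * 477560 / (4 * pi * 1.76) = 5398.16
sqrt(5398.16) = 73.4722
H = 73.4722 - 40.5 = 32.97

32.97 m


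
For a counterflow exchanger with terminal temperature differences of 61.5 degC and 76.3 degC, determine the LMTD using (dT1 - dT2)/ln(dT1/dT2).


LMTD = (dT1 - dT2) / ln(dT1/dT2)
= (61.5 - 76.3) / ln(61.5 / 76.3) = -14.8 / -0.215636 = 68.63

68.63 degC


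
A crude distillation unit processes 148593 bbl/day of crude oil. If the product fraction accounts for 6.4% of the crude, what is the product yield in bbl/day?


Crude throughput = 148593 bbl/day
Fraction yield = 6.4%
yield = throughput * fraction / 100
yield = 148593 * 6.4 / 100 = 9509.952

9509.952 bbl/day


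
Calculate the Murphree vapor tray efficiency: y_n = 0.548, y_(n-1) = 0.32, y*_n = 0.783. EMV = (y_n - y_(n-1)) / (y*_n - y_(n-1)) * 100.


Murphree vapor efficiency: EMV = (y_n - y_(n-1)) / (y*_n - y_(n-1)) * 100
EMV = (0.548 - 0.32) / (0.783 - 0.32) * 100 = 0.228 / 0.463 * 100 = 49.24

49.24 %


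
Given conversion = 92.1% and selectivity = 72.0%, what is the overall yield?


Overall yield = conversion (%) * selectivity (%) / 100
Conversion = 92.1%, Selectivity = 72.0%
Y = 92.1 * 72.0 / 100
= 66.312 %

66.312 %


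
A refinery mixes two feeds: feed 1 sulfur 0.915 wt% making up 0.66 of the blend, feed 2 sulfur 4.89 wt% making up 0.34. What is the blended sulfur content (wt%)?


Linear sulfur blending: S_blend = x1*S1 + x2*S2
Contribution 1: 0.66 * 0.915 = 0.6039 wt%
Contribution 2: 0.34 * 4.89 = 1.6626 wt%
S_blend = 0.6039 + 1.6626 = 2.2665

2.2665 wt%


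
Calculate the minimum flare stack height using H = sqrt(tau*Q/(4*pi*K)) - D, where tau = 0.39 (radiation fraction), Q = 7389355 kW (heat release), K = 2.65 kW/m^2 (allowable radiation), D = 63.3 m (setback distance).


tau*Q/(4*pi*K) = 0.39 * 7389355 / (4 * pi * 2.65) = 86539.7
sqrt(86539.7) = 294.176
H = 294.176 - 63.3 = 230.9

230.9 m


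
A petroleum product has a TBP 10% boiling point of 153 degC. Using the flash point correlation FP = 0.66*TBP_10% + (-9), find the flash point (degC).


FP = 0.66 * 153 + (-9) = 91.98

91.98 degC


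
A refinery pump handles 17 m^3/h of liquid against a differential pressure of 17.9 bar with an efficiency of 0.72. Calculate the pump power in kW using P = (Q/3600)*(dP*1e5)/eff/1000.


Q = 17 / 3600 = 0.00472222 m^3/s
P = 0.00472222 * (17.9 * 1e5) / 0.72 / 1000 = 11.74

11.74 kW


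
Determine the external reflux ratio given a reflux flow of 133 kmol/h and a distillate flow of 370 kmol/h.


Reflux ratio definition: R = L / D (liquid returned / distillate withdrawn)
L = 133 kmol/h, D = 370 kmol/h
R = 133 / 370 = 0.3595

0.3595


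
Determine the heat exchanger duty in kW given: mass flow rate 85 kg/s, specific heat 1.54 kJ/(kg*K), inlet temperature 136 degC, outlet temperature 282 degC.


Q = m_dot * cp * delta_T
delta_T = 282 - 136 = 146 K
Q = 85 * 1.54 * 146
= 130.9 * 146
= 19111.4 kW

19111.4 kW


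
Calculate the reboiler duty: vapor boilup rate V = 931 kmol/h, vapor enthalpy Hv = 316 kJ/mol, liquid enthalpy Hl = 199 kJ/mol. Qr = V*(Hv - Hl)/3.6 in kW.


Qr = 931 * (316 - 199) / 3.6 = 931 * 117 / 3.6 = 30260

30260 kW


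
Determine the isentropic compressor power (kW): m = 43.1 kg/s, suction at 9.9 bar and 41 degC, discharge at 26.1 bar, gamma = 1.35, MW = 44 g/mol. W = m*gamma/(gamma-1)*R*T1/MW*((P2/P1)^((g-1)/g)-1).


Isentropic work: W = m*(gamma/(gamma-1))*(R*T1/MW)*((P2/P1)^((gamma-1)/gamma) - 1)
T1 = 41 + 273.15 = 314.15 K
Pressure ratio = 26.1 / 9.9 = 2.63636
Exponent = (1.35 - 1)/1.35 = 0.259259
(P2/P1)^exp - 1 = 2.63636^0.259259 - 1 = 0.285728
W = 43.1 * 1.35 / 0.35 * 8.314 * 314.15 / 44 * 0.285728 = 2820

2820 kW


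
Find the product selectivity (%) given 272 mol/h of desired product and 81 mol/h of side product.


Selectivity = desired / (desired + undesired) * 100
Total products = 272 + 81 = 353 mol/h
S = 272 / 353 * 100
= 0.7705 * 100
= 77.05 %

77.05 %


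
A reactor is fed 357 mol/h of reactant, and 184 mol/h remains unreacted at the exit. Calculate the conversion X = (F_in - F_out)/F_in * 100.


X = (F_in - F_out) / F_in * 100
Moles reacted = 357 - 184 = 173
X = 173 / 357 * 100
= 0.4846 * 100
= 48.46 %

48.46 %


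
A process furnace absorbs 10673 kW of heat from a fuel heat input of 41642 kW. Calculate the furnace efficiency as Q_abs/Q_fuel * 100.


Furnace efficiency = Q_absorbed / Q_fuel * 100
= 10673 / 41642 * 100 = 25.63

25.63 %


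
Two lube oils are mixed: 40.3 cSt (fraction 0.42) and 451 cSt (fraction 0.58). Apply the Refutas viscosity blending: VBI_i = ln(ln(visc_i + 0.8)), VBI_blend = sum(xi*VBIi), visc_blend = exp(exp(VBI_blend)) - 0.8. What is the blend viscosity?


Refutas method: VBN_i = 14.534*ln(ln(visc_i + 0.8)) + 10.975, blended linearly by mass fraction; since VBN is linear in VBI_i = ln(ln(visc_i + 0.8)) and the fractions sum to 1, blend VBI directly: visc = exp(exp(VBI_blend)) - 0.8
VBI_1 = ln(ln(40.3 + 0.8)) = 1.31265
VBI_2 = ln(ln(451 + 0.8)) = 1.81046
VBI_blend = 0.42 * 1.31265 + 0.58 * 1.81046 = 1.60138
visc_blend = exp(exp(1.60138)) - 0.8 = 141.8

141.8 cSt


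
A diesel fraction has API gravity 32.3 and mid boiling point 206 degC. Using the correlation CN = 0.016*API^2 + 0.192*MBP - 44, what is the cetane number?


CN = 0.016 * 32.3^2 + 0.192 * 206 - 44
CN = 16.69264 + 39.552 - 44 = 12.24464

12.24464


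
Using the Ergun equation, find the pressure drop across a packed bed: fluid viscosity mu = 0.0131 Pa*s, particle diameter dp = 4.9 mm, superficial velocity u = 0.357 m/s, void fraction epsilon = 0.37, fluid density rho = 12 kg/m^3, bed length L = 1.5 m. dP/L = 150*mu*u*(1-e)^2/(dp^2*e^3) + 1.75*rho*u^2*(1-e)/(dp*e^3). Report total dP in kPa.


dp = 4.9 mm = 0.0049 m
Viscous term = 150*0.0131*0.357*(1-0.37)^2 / (0.0049^2*0.37^3) = 228936
Inertial term = 1.75*12*0.357^2*(1-0.37) / (0.0049*0.37^3) = 6793.52
dP/L = 228936 + 6793.52 = 235730 Pa/m
dP = 235730 * 1.5 / 1000 = 353.6 kPa

353.6 kPa


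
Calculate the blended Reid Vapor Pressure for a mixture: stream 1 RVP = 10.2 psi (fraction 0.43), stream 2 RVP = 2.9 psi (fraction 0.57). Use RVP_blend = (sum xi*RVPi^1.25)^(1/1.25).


Chevron index: RVP_blend = (sum xi*RVPi^1.25)^(1/1.25)
RVP^1.25 terms: 0.43 * 10.2^1.25 + 0.57 * 2.9^1.25 = 9.99535
RVP_blend = 9.99535^(1/1.25) = 6.307

6.307 psi
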